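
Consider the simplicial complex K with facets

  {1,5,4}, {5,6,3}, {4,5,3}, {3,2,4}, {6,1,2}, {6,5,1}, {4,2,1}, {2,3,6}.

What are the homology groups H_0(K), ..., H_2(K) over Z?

H_0 ≅ Z,  H_1 = 0,  H_2 ≅ Z.

Order the vertices as 1 < 2 < 3 < 4 < 5 < 6. Listing each simplex with vertices in this order, K has dimension 2 with simplices:

  0-simplices (6): [1], [2], [3], [4], [5], [6]
  1-simplices (12): [1,2], [1,4], [1,5], [1,6], [2,3], [2,4], [2,6], [3,4], [3,5], [3,6], [4,5], [5,6]
  2-simplices (8): [1,2,4], [1,2,6], [1,4,5], [1,5,6], [2,3,4], [2,3,6], [3,4,5], [3,5,6]

giving chain groups C_0 ≅ Z^6, C_1 ≅ Z^12, C_2 ≅ Z^8.

∂_1: C_1 → C_0 maps an edge to its endpoints' difference, ∂[p,q] = q − p. For instance
  ∂[2,4] = [4] − [2].
As a 6×12 matrix over Z this has rank 5, with invariant factors (1,1,1,1,1).

Boundary ∂_2: C_2 → C_1 sends each 2-simplex [p,q,r] to [q,r] − [p,r] + [p,q]. For instance
  ∂[1,5,6] = [5,6] − [1,6] + [1,5],
  ∂[2,3,6] = [3,6] − [2,6] + [2,3].
As a 12×8 matrix over Z this has rank 7, with invariant factors (1,1,1,1,1,1,1).

From H_k ≅ ker(∂_k) / im(∂_{k+1}) we obtain:

  H_0: rank C_0 − rank ∂_1 = 6 − 5 = 1, and the invariant factors of ∂_1 are all 1, so H_0 = Z.
  H_1: rank ker ∂_1 − rank ∂_2 = (12 − 5) − 7 = 0, and the invariant factors of ∂_2 are all 1, so H_1 = 0.
  H_2: rank ker ∂_2 − rank ∂_3 = (8 − 7) − 0 = 1, and there is no ∂_3, so H_2 = Z.

As a check, the Euler characteristic is 6 − 12 + 8 = 2, which agrees with 1 − 0 + 1 = 2.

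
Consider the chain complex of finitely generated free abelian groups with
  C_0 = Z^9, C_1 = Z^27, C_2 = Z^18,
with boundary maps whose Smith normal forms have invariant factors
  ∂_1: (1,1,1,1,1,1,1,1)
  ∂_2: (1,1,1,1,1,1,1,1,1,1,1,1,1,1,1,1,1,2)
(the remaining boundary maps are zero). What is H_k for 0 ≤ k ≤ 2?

H_0 ≅ Z,  H_1 ≅ Z × Z/2,  H_2 = 0.

H_0: b_0 = 9 − 0 − 8 = 1; torsion from ∂_1 factors > 1: none. So H_0 ≅ Z.
H_1: b_1 = 27 − 8 − 18 = 1; torsion from ∂_2 factors > 1: [2]. So H_1 ≅ Z × Z/2.
H_2: b_2 = 18 − 18 − 0 = 0; torsion from ∂_3 factors > 1: none. So H_2 ≅ 0.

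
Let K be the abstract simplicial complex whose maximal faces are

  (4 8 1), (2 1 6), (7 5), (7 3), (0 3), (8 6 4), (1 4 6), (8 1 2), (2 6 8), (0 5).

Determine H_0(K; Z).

Fix the vertex order 0 < 1 < 2 < 3 < 4 < 5 < 6 < 7 < 8 and write every simplex with vertices in increasing order. Then dim K = 2 and the simplices of K are:

  0-simplices (9): [0], [1], [2], [3], [4], [5], [6], [7], [8]
  1-simplices (13): [0,3], [0,5], [1,2], [1,4], [1,6], [1,8], [2,6], [2,8], [3,7], [4,6], [4,8], [5,7], [6,8]
  2-simplices (6): [1,2,6], [1,2,8], [1,4,6], [1,4,8], [2,6,8], [4,6,8]

giving chain groups C_0 ≅ Z^9, C_1 ≅ Z^13, C_2 ≅ Z^6.

Boundary ∂_1: C_1 → C_0 sends each edge [p,q] (with p < q) to q − p. For instance
  ∂[6,8] = [8] − [6].
The 9×13 boundary matrix has rank 7 and Smith normal form diag(1,1,1,1,1,1,1).

Boundary ∂_2: C_2 → C_1 sends each 2-simplex [p,q,r] to [q,r] − [p,r] + [p,q]. For instance
  ∂[1,2,6] = [2,6] − [1,6] + [1,2],
  ∂[2,6,8] = [6,8] − [2,8] + [2,6].
The resulting 13×6 matrix has rank 5, and its Smith normal form has invariant factors (1,1,1,1,1).

From H_k ≅ ker(∂_k) / im(∂_{k+1}) we obtain:

  H_0: rank C_0 − rank ∂_1 = 9 − 7 = 2, and the invariant factors of ∂_1 are all 1, so H_0 ≅ Z^2.

H_0 = Z^2.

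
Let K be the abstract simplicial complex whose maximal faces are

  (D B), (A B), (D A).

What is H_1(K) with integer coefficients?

H_1 = Z.

K has 3 vertices, 3 edges.
rank ∂_1 = 2, rank ∂_2 = 0 ⇒ b_1 = 3 − 2 − 0 = 1. So H_1 = Z.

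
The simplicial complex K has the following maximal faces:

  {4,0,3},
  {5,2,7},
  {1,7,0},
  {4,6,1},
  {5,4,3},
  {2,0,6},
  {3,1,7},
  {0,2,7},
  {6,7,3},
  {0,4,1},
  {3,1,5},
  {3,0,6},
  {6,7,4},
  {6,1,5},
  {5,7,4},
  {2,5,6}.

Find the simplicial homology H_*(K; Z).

H_0 ≅ Z,  H_1 ≅ Z^2,  H_2 ≅ Z.

Order the vertices as 0 < 1 < 2 < 3 < 4 < 5 < 6 < 7. Listing each simplex with vertices in this order, K has dimension 2 with simplices:

  0-simplices (8): [0], [1], [2], [3], [4], [5], [6], [7]
  1-simplices (24): (24 of them)
  2-simplices (16): [0,1,4], [0,1,7], [0,2,6], [0,2,7], [0,3,4], [0,3,6], [1,3,5], [1,3,7], [1,4,6], [1,5,6], [2,5,6], [2,5,7], [3,4,5], [3,6,7], [4,5,7], [4,6,7]

Hence C_0 ≅ Z^8, C_1 ≅ Z^24, C_2 ≅ Z^16.

Boundary ∂_1: C_1 → C_0 maps an edge to its endpoints' difference, ∂[p,q] = q − p.
This gives a 8×24 integer matrix of rank 7; reducing to Smith normal form yields diagonal entries (1,1,1,1,1,1,1).

The boundary map ∂_2: C_2 → C_1 acts by ∂[p,q,r] = [q,r] − [p,r] + [p,q]. For instance
  ∂[2,5,7] = [5,7] − [2,7] + [2,5],
  ∂[1,4,6] = [4,6] − [1,6] + [1,4].
This gives a 24×16 integer matrix of rank 15; reducing to Smith normal form yields diagonal entries (1,1,1,1,1,1,1,1,1,1,1,1,1,1,1).

Now H_k = ker ∂_k / im ∂_{k+1}, so:

  H_0: rank C_0 − rank ∂_1 = 8 − 7 = 1, and the invariant factors of ∂_1 are all 1, so H_0 ≅ Z.
  H_1: rank ker ∂_1 − rank ∂_2 = (24 − 7) − 15 = 2, and the invariant factors of ∂_2 are all 1, so H_1 ≅ Z^2.
  H_2: rank ker ∂_2 − rank ∂_3 = (16 − 15) − 0 = 1, and there is no ∂_3, so H_2 ≅ Z.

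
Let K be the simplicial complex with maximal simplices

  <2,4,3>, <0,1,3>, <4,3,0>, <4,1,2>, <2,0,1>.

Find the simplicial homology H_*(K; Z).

H_0 = Z,  H_1 = Z,  H_2 = 0.

Fix the vertex order 0 < 1 < 2 < 3 < 4 and write every simplex with vertices in increasing order. Then dim K = 2 and the simplices of K are:

  0-simplices (5): [0], [1], [2], [3], [4]
  1-simplices (10): [0,1], [0,2], [0,3], [0,4], [1,2], [1,3], [1,4], [2,3], [2,4], [3,4]
  2-simplices (5): [0,1,2], [0,1,3], [0,3,4], [1,2,4], [2,3,4]

so the chain groups are C_0 ≅ Z^5, C_1 ≅ Z^10, C_2 ≅ Z^5.

Boundary ∂_1: C_1 → C_0 maps an edge to its endpoints' difference, ∂[p,q] = q − p.
This gives a 5×10 integer matrix of rank 4; reducing to Smith normal form yields diagonal entries (1,1,1,1).

The boundary map ∂_2: C_2 → C_1 sends each 2-simplex [p,q,r] to [q,r] − [p,r] + [p,q]. For instance
  ∂[0,1,2] = [1,2] − [0,2] + [0,1],
  ∂[0,3,4] = [3,4] − [0,4] + [0,3].
As a 10×5 matrix over Z this has rank 5, with invariant factors (1,1,1,1,1).

Now H_k = ker ∂_k / im ∂_{k+1}, so:

  H_0: rank C_0 − rank ∂_1 = 5 − 4 = 1, and the invariant factors of ∂_1 are all 1, so H_0 = Z.
  H_1: rank ker ∂_1 − rank ∂_2 = (10 − 4) − 5 = 1, and the invariant factors of ∂_2 are all 1, so H_1 = Z.
  H_2: rank ker ∂_2 − rank ∂_3 = (5 − 5) − 0 = 0, and there is no ∂_3, so H_2 = 0.

As a check, the Euler characteristic is 5 − 10 + 5 = 0, which agrees with 1 − 1 + 0 = 0.
(K is a triangulation of the Möbius band.)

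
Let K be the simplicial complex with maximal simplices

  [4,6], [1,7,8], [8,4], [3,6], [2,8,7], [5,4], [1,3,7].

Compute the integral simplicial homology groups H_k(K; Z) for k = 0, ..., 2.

H_0 = Z,  H_1 = Z,  H_2 = 0.

K has 8 vertices, 11 edges, 3 triangles.
rank ∂_0 = 0, rank ∂_1 = 7 ⇒ b_0 = 8 − 0 − 7 = 1; all invariant factors of ∂_1 are 1 so no torsion. So H_0 = Z.
rank ∂_1 = 7, rank ∂_2 = 3 ⇒ b_1 = 11 − 7 − 3 = 1; all invariant factors of ∂_2 are 1 so no torsion. So H_1 = Z.
rank ∂_2 = 3, rank ∂_3 = 0 ⇒ b_2 = 3 − 3 − 0 = 0. So H_2 = 0.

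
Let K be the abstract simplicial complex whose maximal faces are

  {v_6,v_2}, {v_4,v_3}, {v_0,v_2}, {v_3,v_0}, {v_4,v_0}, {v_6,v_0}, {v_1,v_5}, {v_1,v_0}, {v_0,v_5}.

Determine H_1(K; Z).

H_1 = Z^3.

We work with the vertex ordering v_0 < v_1 < v_2 < v_3 < v_4 < v_5 < v_6. The simplices of K, each written with vertices in increasing order, are:

  0-simplices (7): [v_0], [v_1], [v_2], [v_3], [v_4], [v_5], [v_6]
  1-simplices (9): [v_0,v_1], [v_0,v_2], [v_0,v_3], [v_0,v_4], [v_0,v_5], [v_0,v_6], [v_1,v_5], [v_2,v_6], [v_3,v_4]

Hence C_0 ≅ Z^7, C_1 ≅ Z^9.

The boundary map ∂_1: C_1 → C_0 sends each edge [p,q] (with p < q) to q − p. For instance
  ∂[v_0,v_6] = [v_6] − [v_0].
As a 7×9 matrix over Z this has rank 6, with invariant factors (1,1,1,1,1,1).

Computing H_k = (kernel of ∂_k) / (image of ∂_{k+1}):

  H_1: rank ker ∂_1 − rank ∂_2 = (9 − 6) − 0 = 3, and there is no ∂_2, so H_1 ≅ Z^3.

(K is a triangulation of a wedge of 3 circles.)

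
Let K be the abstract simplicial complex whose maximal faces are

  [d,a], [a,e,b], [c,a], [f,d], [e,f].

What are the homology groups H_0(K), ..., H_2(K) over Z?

Order the vertices as a < b < c < d < e < f. Listing each simplex with vertices in this order, K has dimension 2 with simplices:

  0-simplices (6): a, b, c, d, e, f
  1-simplices (7): ab, ac, ad, ae, be, df, ef
  2-simplices (1): abe

so the chain groups are C_0 ≅ Z^6, C_1 ≅ Z^7, C_2 ≅ Z^1.

The boundary map ∂_1: C_1 → C_0 maps an edge to its endpoints' difference, ∂[p,q] = q − p. For instance
  ∂be = e − b.
The 6×7 boundary matrix has rank 5 and Smith normal form diag(1,1,1,1,1).

Boundary ∂_2: C_2 → C_1 acts by ∂[p,q,r] = [q,r] − [p,r] + [p,q]. For instance
  ∂abe = be − ae + ab.
As a 7×1 matrix over Z this has rank 1, with invariant factors (1).

Computing H_k = (kernel of ∂_k) / (image of ∂_{k+1}):

  H_0: rank C_0 − rank ∂_1 = 6 − 5 = 1, and the invariant factors of ∂_1 are all 1, so H_0 = Z.
  H_1: rank ker ∂_1 − rank ∂_2 = (7 − 5) − 1 = 1, and the invariant factors of ∂_2 are all 1, so H_1 = Z.
  H_2: rank ker ∂_2 − rank ∂_3 = (1 − 1) − 0 = 0, and there is no ∂_3, so H_2 = 0.

H_0 ≅ Z,  H_1 ≅ Z,  H_2 = 0.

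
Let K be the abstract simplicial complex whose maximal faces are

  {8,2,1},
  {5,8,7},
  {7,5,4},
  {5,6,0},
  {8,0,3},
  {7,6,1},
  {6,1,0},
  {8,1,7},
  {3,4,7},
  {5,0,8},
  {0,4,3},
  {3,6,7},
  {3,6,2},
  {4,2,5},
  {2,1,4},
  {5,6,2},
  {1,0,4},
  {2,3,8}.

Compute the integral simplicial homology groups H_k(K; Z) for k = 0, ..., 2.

We work with the vertex ordering 0 < 1 < 2 < 3 < 4 < 5 < 6 < 7 < 8. The simplices of K, each written with vertices in increasing order, are:

  0-simplices (9): [0], [1], [2], [3], [4], [5], [6], [7], [8]
  1-simplices (27): (27 of them)
  2-simplices (18): [0,1,4], [0,1,6], [0,3,4], [0,3,8], [0,5,6], [0,5,8], [1,2,4], [1,2,8], [1,6,7], [1,7,8], [2,3,6], [2,3,8], [2,4,5], [2,5,6], [3,4,7], [3,6,7], [4,5,7], [5,7,8]

giving chain groups C_0 ≅ Z^9, C_1 ≅ Z^27, C_2 ≅ Z^18.

Boundary ∂_1: C_1 → C_0 sends each edge [p,q] (with p < q) to q − p. For instance
  ∂[0,5] = [5] − [0].
The resulting 9×27 matrix has rank 8, and its Smith normal form has invariant factors (1,1,1,1,1,1,1,1).

∂_2: C_2 → C_1 sends each 2-simplex [p,q,r] to [q,r] − [p,r] + [p,q]. For instance
  ∂[2,5,6] = [5,6] − [2,6] + [2,5],
  ∂[2,3,6] = [3,6] − [2,6] + [2,3].
The 27×18 boundary matrix has rank 17 and Smith normal form diag(1,1,1,1,1,1,1,1,1,1,1,1,1,1,1,1,1).

Computing H_k = (kernel of ∂_k) / (image of ∂_{k+1}):

  H_0: rank C_0 − rank ∂_1 = 9 − 8 = 1, and the invariant factors of ∂_1 are all 1, so H_0 ≅ Z.
  H_1: rank ker ∂_1 − rank ∂_2 = (27 − 8) − 17 = 2, and the invariant factors of ∂_2 are all 1, so H_1 ≅ Z^2.
  H_2: rank ker ∂_2 − rank ∂_3 = (18 − 17) − 0 = 1, and there is no ∂_3, so H_2 ≅ Z.

H_0 = Z,  H_1 = Z^2,  H_2 = Z.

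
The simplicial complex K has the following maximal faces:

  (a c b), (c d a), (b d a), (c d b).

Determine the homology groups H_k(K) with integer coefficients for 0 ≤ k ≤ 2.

We work with the vertex ordering a < b < c < d. The simplices of K, each written with vertices in increasing order, are:

  0-simplices (4): a, b, c, d
  1-simplices (6): ab, ac, ad, bc, bd, cd
  2-simplices (4): abc, abd, acd, bcd

Hence C_0 ≅ Z^4, C_1 ≅ Z^6, C_2 ≅ Z^4.

The boundary map ∂_1: C_1 → C_0 sends each edge [p,q] (with p < q) to q − p. For instance
  ∂ac = c − a.
As a 4×6 matrix over Z this has rank 3, with invariant factors (1,1,1).

The boundary map ∂_2: C_2 → C_1 acts by ∂[p,q,r] = [q,r] − [p,r] + [p,q]. For instance
  ∂acd = cd − ad + ac,
  ∂abd = bd − ad + ab.
The resulting 6×4 matrix has rank 3, and its Smith normal form has invariant factors (1,1,1).

Now H_k = ker ∂_k / im ∂_{k+1}, so:

  H_0: rank C_0 − rank ∂_1 = 4 − 3 = 1, and the invariant factors of ∂_1 are all 1, so H_0 = Z.
  H_1: rank ker ∂_1 − rank ∂_2 = (6 − 3) − 3 = 0, and the invariant factors of ∂_2 are all 1, so H_1 = 0.
  H_2: rank ker ∂_2 − rank ∂_3 = (4 − 3) − 0 = 1, and there is no ∂_3, so H_2 = Z.

As a check, the Euler characteristic is 4 − 6 + 4 = 2, which agrees with 1 − 0 + 1 = 2.

H_0 = Z,  H_1 = 0,  H_2 = Z.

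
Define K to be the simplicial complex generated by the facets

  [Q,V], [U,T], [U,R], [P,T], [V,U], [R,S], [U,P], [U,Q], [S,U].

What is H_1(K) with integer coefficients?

Take the total order P < Q < R < S < T < U < V on the vertex set. Then K (dimension 1) consists of the simplices:

  0-simplices (7): P, Q, R, S, T, U, V
  1-simplices (9): PT, PU, QU, QV, RS, RU, SU, TU, UV

giving chain groups C_0 ≅ Z^7, C_1 ≅ Z^9.

Boundary ∂_1: C_1 → C_0 maps an edge to its endpoints' difference, ∂[p,q] = q − p. For instance
  ∂QV = V − Q.
This gives a 7×9 integer matrix of rank 6; reducing to Smith normal form yields diagonal entries (1,1,1,1,1,1).

Computing H_k = (kernel of ∂_k) / (image of ∂_{k+1}):

  H_1: rank ker ∂_1 − rank ∂_2 = (9 − 6) − 0 = 3, and there is no ∂_2, so H_1 ≅ Z^3.

H_1 = Z^3.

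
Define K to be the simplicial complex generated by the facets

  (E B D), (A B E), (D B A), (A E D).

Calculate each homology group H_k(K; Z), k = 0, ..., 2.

We work with the vertex ordering A < B < D < E. The simplices of K, each written with vertices in increasing order, are:

  0-simplices (4): A, B, D, E
  1-simplices (6): AB, AD, AE, BD, BE, DE
  2-simplices (4): ABD, ABE, ADE, BDE

giving chain groups C_0 ≅ Z^4, C_1 ≅ Z^6, C_2 ≅ Z^4.

∂_1: C_1 → C_0 is given by ∂[p,q] = [q] − [p].
As a 4×6 matrix over Z this has rank 3, with invariant factors (1,1,1).

∂_2: C_2 → C_1 acts by ∂[p,q,r] = [q,r] − [p,r] + [p,q]. For instance
  ∂BDE = DE − BE + BD,
  ∂ABE = BE − AE + AB.
The 6×4 boundary matrix has rank 3 and Smith normal form diag(1,1,1).

From H_k ≅ ker(∂_k) / im(∂_{k+1}) we obtain:

  H_0: rank C_0 − rank ∂_1 = 4 − 3 = 1, and the invariant factors of ∂_1 are all 1, so H_0 = Z.
  H_1: rank ker ∂_1 − rank ∂_2 = (6 − 3) − 3 = 0, and the invariant factors of ∂_2 are all 1, so H_1 = 0.
  H_2: rank ker ∂_2 − rank ∂_3 = (4 − 3) − 0 = 1, and there is no ∂_3, so H_2 = Z.

H_0 ≅ Z,  H_1 = 0,  H_2 ≅ Z.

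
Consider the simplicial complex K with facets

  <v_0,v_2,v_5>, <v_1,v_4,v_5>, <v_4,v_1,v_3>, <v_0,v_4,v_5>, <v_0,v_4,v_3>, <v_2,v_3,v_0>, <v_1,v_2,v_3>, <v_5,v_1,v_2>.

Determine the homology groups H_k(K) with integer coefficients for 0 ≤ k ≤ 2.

H_0 ≅ Z,  H_1 = 0,  H_2 ≅ Z.

Take the total order v_0 < v_1 < v_2 < v_3 < v_4 < v_5 on the vertex set. Then K (dimension 2) consists of the simplices:

  0-simplices (6): [v_0], [v_1], [v_2], [v_3], [v_4], [v_5]
  1-simplices (12): [v_0,v_2], [v_0,v_3], [v_0,v_4], [v_0,v_5], [v_1,v_2], [v_1,v_3], [v_1,v_4], [v_1,v_5], [v_2,v_3], [v_2,v_5], [v_3,v_4], [v_4,v_5]
  2-simplices (8): [v_0,v_2,v_3], [v_0,v_2,v_5], [v_0,v_3,v_4], [v_0,v_4,v_5], [v_1,v_2,v_3], [v_1,v_2,v_5], [v_1,v_3,v_4], [v_1,v_4,v_5]

giving chain groups C_0 ≅ Z^6, C_1 ≅ Z^12, C_2 ≅ Z^8.

Boundary ∂_1: C_1 → C_0 is given by ∂[p,q] = [q] − [p]. For instance
  ∂[v_0,v_4] = [v_4] − [v_0].
The resulting 6×12 matrix has rank 5, and its Smith normal form has invariant factors (1,1,1,1,1).

The boundary map ∂_2: C_2 → C_1 acts by ∂[p,q,r] = [q,r] − [p,r] + [p,q]. For instance
  ∂[v_0,v_2,v_3] = [v_2,v_3] − [v_0,v_3] + [v_0,v_2],
  ∂[v_1,v_2,v_3] = [v_2,v_3] − [v_1,v_3] + [v_1,v_2].
This gives a 12×8 integer matrix of rank 7; reducing to Smith normal form yields diagonal entries (1,1,1,1,1,1,1).

From H_k ≅ ker(∂_k) / im(∂_{k+1}) we obtain:

  H_0: rank C_0 − rank ∂_1 = 6 − 5 = 1, and the invariant factors of ∂_1 are all 1, so H_0 ≅ Z.
  H_1: rank ker ∂_1 − rank ∂_2 = (12 − 5) − 7 = 0, and the invariant factors of ∂_2 are all 1, so H_1 ≅ 0.
  H_2: rank ker ∂_2 − rank ∂_3 = (8 − 7) − 0 = 1, and there is no ∂_3, so H_2 ≅ Z.

As a check, the Euler characteristic is 6 − 12 + 8 = 2, which agrees with 1 − 0 + 1 = 2.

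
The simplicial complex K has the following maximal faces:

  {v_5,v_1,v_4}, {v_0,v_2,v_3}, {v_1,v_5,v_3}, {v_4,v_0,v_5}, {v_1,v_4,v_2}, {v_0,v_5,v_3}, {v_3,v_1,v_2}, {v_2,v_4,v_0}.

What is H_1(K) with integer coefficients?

K has 6 vertices, 12 edges, 8 triangles.
rank ∂_1 = 5, rank ∂_2 = 7 ⇒ b_1 = 12 − 5 − 7 = 0; all invariant factors of ∂_2 are 1 so no torsion. So H_1 = 0.

H_1 ≅ 0.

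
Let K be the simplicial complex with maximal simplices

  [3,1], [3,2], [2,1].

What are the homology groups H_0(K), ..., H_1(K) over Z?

Order the vertices as 1 < 2 < 3. Listing each simplex with vertices in this order, K has dimension 1 with simplices:

  0-simplices (3): [1], [2], [3]
  1-simplices (3): [1,2], [1,3], [2,3]

so the chain groups are C_0 ≅ Z^3, C_1 ≅ Z^3.

Boundary ∂_1: C_1 → C_0 is given by ∂[p,q] = [q] − [p].
The resulting 3×3 matrix has rank 2, and its Smith normal form has invariant factors (1,1).

From H_k ≅ ker(∂_k) / im(∂_{k+1}) we obtain:

  H_0: rank C_0 − rank ∂_1 = 3 − 2 = 1, and the invariant factors of ∂_1 are all 1, so H_0 = Z.
  H_1: rank ker ∂_1 − rank ∂_2 = (3 − 2) − 0 = 1, and there is no ∂_2, so H_1 = Z.

(K is a triangulation of the circle S^1.)

H_0 = Z,  H_1 = Z.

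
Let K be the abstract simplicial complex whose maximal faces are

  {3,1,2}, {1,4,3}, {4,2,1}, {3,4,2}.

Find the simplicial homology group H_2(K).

H_2 = Z.

K has 4 vertices, 6 edges, 4 triangles.
rank ∂_2 = 3, rank ∂_3 = 0 ⇒ b_2 = 4 − 3 − 0 = 1. So H_2 = Z.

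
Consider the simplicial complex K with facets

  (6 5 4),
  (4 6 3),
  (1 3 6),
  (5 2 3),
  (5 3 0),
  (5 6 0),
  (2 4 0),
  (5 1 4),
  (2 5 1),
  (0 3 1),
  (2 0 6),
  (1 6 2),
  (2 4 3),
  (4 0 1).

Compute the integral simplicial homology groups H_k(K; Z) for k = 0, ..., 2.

We work with the vertex ordering 0 < 1 < 2 < 3 < 4 < 5 < 6. The simplices of K, each written with vertices in increasing order, are:

  0-simplices (7): [0], [1], [2], [3], [4], [5], [6]
  1-simplices (21): [0,1], [0,2], [0,3], [0,4], [0,5], [0,6], [1,2], [1,3], [1,4], [1,5], [1,6], [2,3], [2,4], [2,5], [2,6], [3,4], [3,5], [3,6], [4,5], [4,6], [5,6]
  2-simplices (14): [0,1,3], [0,1,4], [0,2,4], [0,2,6], [0,3,5], [0,5,6], [1,2,5], [1,2,6], [1,3,6], [1,4,5], [2,3,4], [2,3,5], [3,4,6], [4,5,6]

giving chain groups C_0 ≅ Z^7, C_1 ≅ Z^21, C_2 ≅ Z^14.

The boundary map ∂_1: C_1 → C_0 sends each edge [p,q] (with p < q) to q − p.
As a 7×21 matrix over Z this has rank 6, with invariant factors (1,1,1,1,1,1).

The boundary map ∂_2: C_2 → C_1 acts by ∂[p,q,r] = [q,r] − [p,r] + [p,q]. For instance
  ∂[0,1,3] = [1,3] − [0,3] + [0,1],
  ∂[2,3,4] = [3,4] − [2,4] + [2,3].
This gives a 21×14 integer matrix of rank 13; reducing to Smith normal form yields diagonal entries (1,1,1,1,1,1,1,1,1,1,1,1,1).

Reading off H_k = ker ∂_k / im ∂_{k+1}:

  H_0: rank C_0 − rank ∂_1 = 7 − 6 = 1, and the invariant factors of ∂_1 are all 1, so H_0 ≅ Z.
  H_1: rank ker ∂_1 − rank ∂_2 = (21 − 6) − 13 = 2, and the invariant factors of ∂_2 are all 1, so H_1 ≅ Z^2.
  H_2: rank ker ∂_2 − rank ∂_3 = (14 − 13) − 0 = 1, and there is no ∂_3, so H_2 ≅ Z.

As a check, the Euler characteristic is 7 − 21 + 14 = 0, which agrees with 1 − 2 + 1 = 0.
(K is a triangulation of the torus T^2.)

H_0 = Z,  H_1 = Z^2,  H_2 = Z.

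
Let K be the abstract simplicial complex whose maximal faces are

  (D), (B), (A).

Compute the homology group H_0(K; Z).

H_0 = Z^3.

Fix the vertex order A < B < D and write every simplex with vertices in increasing order. Then dim K = 0 and the simplices of K are:

  0-simplices (3): A, B, D

Hence C_0 ≅ Z^3.

Now H_k = ker ∂_k / im ∂_{k+1}, so:

  H_0: rank C_0 − rank ∂_1 = 3 − 0 = 3, and there is no ∂_1, so H_0 ≅ Z^3.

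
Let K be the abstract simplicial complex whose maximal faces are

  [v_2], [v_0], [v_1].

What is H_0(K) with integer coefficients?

H_0 ≅ Z^3.

Order the vertices as v_0 < v_1 < v_2. Listing each simplex with vertices in this order, K has dimension 0 with simplices:

  0-simplices (3): [v_0], [v_1], [v_2]

so the chain groups are C_0 ≅ Z^3.

Computing H_k = (kernel of ∂_k) / (image of ∂_{k+1}):

  H_0: rank C_0 − rank ∂_1 = 3 − 0 = 3, and there is no ∂_1, so H_0 ≅ Z^3.

(K is a triangulation of a set of 3 points.)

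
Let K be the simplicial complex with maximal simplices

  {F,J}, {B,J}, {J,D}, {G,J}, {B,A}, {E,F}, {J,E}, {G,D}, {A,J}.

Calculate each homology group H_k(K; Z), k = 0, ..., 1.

We work with the vertex ordering A < B < D < E < F < G < J. The simplices of K, each written with vertices in increasing order, are:

  0-simplices (7): A, B, D, E, F, G, J
  1-simplices (9): AB, AJ, BJ, DG, DJ, EF, EJ, FJ, GJ

so the chain groups are C_0 ≅ Z^7, C_1 ≅ Z^9.

∂_1: C_1 → C_0 sends each edge [p,q] (with p < q) to q − p. For instance
  ∂FJ = J − F.
The 7×9 boundary matrix has rank 6 and Smith normal form diag(1,1,1,1,1,1).

Now H_k = ker ∂_k / im ∂_{k+1}, so:

  H_0: rank C_0 − rank ∂_1 = 7 − 6 = 1, and the invariant factors of ∂_1 are all 1, so H_0 = Z.
  H_1: rank ker ∂_1 − rank ∂_2 = (9 − 6) − 0 = 3, and there is no ∂_2, so H_1 = Z^3.

As a check, the Euler characteristic is 7 − 9 = -2, which agrees with 1 − 3 = -2.

H_0 = Z,  H_1 = Z^3.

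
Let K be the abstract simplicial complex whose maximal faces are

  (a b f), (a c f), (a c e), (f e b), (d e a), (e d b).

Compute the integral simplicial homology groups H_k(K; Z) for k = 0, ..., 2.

Order the vertices as a < b < c < d < e < f. Listing each simplex with vertices in this order, K has dimension 2 with simplices:

  0-simplices (6): a, b, c, d, e, f
  1-simplices (12): ab, ac, ad, ae, af, bd, be, bf, ce, cf, de, ef
  2-simplices (6): abf, ace, acf, ade, bde, bef

so the chain groups are C_0 ≅ Z^6, C_1 ≅ Z^12, C_2 ≅ Z^6.

The boundary map ∂_1: C_1 → C_0 sends each edge [p,q] (with p < q) to q − p. For instance
  ∂ad = d − a.
The resulting 6×12 matrix has rank 5, and its Smith normal form has invariant factors (1,1,1,1,1).

The boundary map ∂_2: C_2 → C_1 acts by ∂[p,q,r] = [q,r] − [p,r] + [p,q]. For instance
  ∂bef = ef − bf + be,
  ∂ade = de − ae + ad.
As a 12×6 matrix over Z this has rank 6, with invariant factors (1,1,1,1,1,1).

From H_k ≅ ker(∂_k) / im(∂_{k+1}) we obtain:

  H_0: rank C_0 − rank ∂_1 = 6 − 5 = 1, and the invariant factors of ∂_1 are all 1, so H_0 = Z.
  H_1: rank ker ∂_1 − rank ∂_2 = (12 − 5) − 6 = 1, and the invariant factors of ∂_2 are all 1, so H_1 = Z.
  H_2: rank ker ∂_2 − rank ∂_3 = (6 − 6) − 0 = 0, and there is no ∂_3, so H_2 = 0.

(K is a triangulation of the cylinder S^1 x I.)

H_0 = Z,  H_1 = Z,  H_2 = 0.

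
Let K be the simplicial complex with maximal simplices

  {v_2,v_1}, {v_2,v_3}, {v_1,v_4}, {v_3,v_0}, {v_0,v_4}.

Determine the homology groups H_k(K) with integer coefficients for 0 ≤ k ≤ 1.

H_0 ≅ Z,  H_1 ≅ Z.

Take the total order v_0 < v_1 < v_2 < v_3 < v_4 on the vertex set. Then K (dimension 1) consists of the simplices:

  0-simplices (5): [v_0], [v_1], [v_2], [v_3], [v_4]
  1-simplices (5): [v_0,v_3], [v_0,v_4], [v_1,v_2], [v_1,v_4], [v_2,v_3]

Hence C_0 ≅ Z^5, C_1 ≅ Z^5.

∂_1: C_1 → C_0 sends each edge [p,q] (with p < q) to q − p. For instance
  ∂[v_0,v_4] = [v_4] − [v_0].
The resulting 5×5 matrix has rank 4, and its Smith normal form has invariant factors (1,1,1,1).

Reading off H_k = ker ∂_k / im ∂_{k+1}:

  H_0: rank C_0 − rank ∂_1 = 5 − 4 = 1, and the invariant factors of ∂_1 are all 1, so H_0 ≅ Z.
  H_1: rank ker ∂_1 − rank ∂_2 = (5 − 4) − 0 = 1, and there is no ∂_2, so H_1 ≅ Z.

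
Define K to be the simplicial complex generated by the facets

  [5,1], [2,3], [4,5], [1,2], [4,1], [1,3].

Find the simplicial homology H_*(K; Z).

We work with the vertex ordering 1 < 2 < 3 < 4 < 5. The simplices of K, each written with vertices in increasing order, are:

  0-simplices (5): [1], [2], [3], [4], [5]
  1-simplices (6): [1,2], [1,3], [1,4], [1,5], [2,3], [4,5]

giving chain groups C_0 ≅ Z^5, C_1 ≅ Z^6.

The boundary map ∂_1: C_1 → C_0 sends each edge [p,q] (with p < q) to q − p. For instance
  ∂[4,5] = [5] − [4].
The resulting 5×6 matrix has rank 4, and its Smith normal form has invariant factors (1,1,1,1).

Reading off H_k = ker ∂_k / im ∂_{k+1}:

  H_0: rank C_0 − rank ∂_1 = 5 − 4 = 1, and the invariant factors of ∂_1 are all 1, so H_0 = Z.
  H_1: rank ker ∂_1 − rank ∂_2 = (6 − 4) − 0 = 2, and there is no ∂_2, so H_1 = Z^2.

H_0 ≅ Z,  H_1 ≅ Z^2.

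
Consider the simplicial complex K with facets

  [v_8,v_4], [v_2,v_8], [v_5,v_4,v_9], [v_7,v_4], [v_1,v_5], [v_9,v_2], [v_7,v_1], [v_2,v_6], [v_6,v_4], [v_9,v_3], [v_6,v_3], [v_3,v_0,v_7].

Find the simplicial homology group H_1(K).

Fix the vertex order v_0 < v_1 < v_2 < v_3 < v_4 < v_5 < v_6 < v_7 < v_8 < v_9 and write every simplex with vertices in increasing order. Then dim K = 2 and the simplices of K are:

  0-simplices (10): [v_0], [v_1], [v_2], [v_3], [v_4], [v_5], [v_6], [v_7], [v_8], [v_9]
  1-simplices (16): (16 of them)
  2-simplices (2): [v_0,v_3,v_7], [v_4,v_5,v_9]

Hence C_0 ≅ Z^10, C_1 ≅ Z^16, C_2 ≅ Z^2.

∂_1: C_1 → C_0 is given by ∂[p,q] = [q] − [p]. For instance
  ∂[v_1,v_7] = [v_7] − [v_1].
The 10×16 boundary matrix has rank 9 and Smith normal form diag(1,1,1,1,1,1,1,1,1).

Boundary ∂_2: C_2 → C_1 maps a triangle to the signed sum of its edges. For instance
  ∂[v_0,v_3,v_7] = [v_3,v_7] − [v_0,v_7] + [v_0,v_3],
  ∂[v_4,v_5,v_9] = [v_5,v_9] − [v_4,v_9] + [v_4,v_5].
The 16×2 boundary matrix has rank 2 and Smith normal form diag(1,1).

From H_k ≅ ker(∂_k) / im(∂_{k+1}) we obtain:

  H_1: rank ker ∂_1 − rank ∂_2 = (16 − 9) − 2 = 5, and the invariant factors of ∂_2 are all 1, so H_1 ≅ Z^5.

H_1 ≅ Z^5.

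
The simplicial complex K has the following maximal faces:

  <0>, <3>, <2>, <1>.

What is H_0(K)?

H_0 = Z^4.

K has 4 vertices.
rank ∂_0 = 0, rank ∂_1 = 0 ⇒ b_0 = 4 − 0 − 0 = 4. So H_0 ≅ Z^4.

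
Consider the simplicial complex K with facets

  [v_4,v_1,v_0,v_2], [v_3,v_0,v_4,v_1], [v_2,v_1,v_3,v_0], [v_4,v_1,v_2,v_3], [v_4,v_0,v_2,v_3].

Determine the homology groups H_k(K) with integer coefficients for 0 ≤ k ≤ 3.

H_0 = Z,  H_1 = 0,  H_2 = 0,  H_3 = Z.

Take the total order v_0 < v_1 < v_2 < v_3 < v_4 on the vertex set. Then K (dimension 3) consists of the simplices:

  0-simplices (5): [v_0], [v_1], [v_2], [v_3], [v_4]
  1-simplices (10): [v_0,v_1], [v_0,v_2], [v_0,v_3], [v_0,v_4], [v_1,v_2], [v_1,v_3], [v_1,v_4], [v_2,v_3], [v_2,v_4], [v_3,v_4]
  2-simplices (10): [v_0,v_1,v_2], [v_0,v_1,v_3], [v_0,v_1,v_4], [v_0,v_2,v_3], [v_0,v_2,v_4], [v_0,v_3,v_4], [v_1,v_2,v_3], [v_1,v_2,v_4], [v_1,v_3,v_4], [v_2,v_3,v_4]
  3-simplices (5): [v_0,v_1,v_2,v_3], [v_0,v_1,v_2,v_4], [v_0,v_1,v_3,v_4], [v_0,v_2,v_3,v_4], [v_1,v_2,v_3,v_4]

giving chain groups C_0 ≅ Z^5, C_1 ≅ Z^10, C_2 ≅ Z^10, C_3 ≅ Z^5.

∂_1: C_1 → C_0 maps an edge to its endpoints' difference, ∂[p,q] = q − p.
The resulting 5×10 matrix has rank 4, and its Smith normal form has invariant factors (1,1,1,1).

The boundary map ∂_2: C_2 → C_1 acts by ∂[p,q,r] = [q,r] − [p,r] + [p,q]. For instance
  ∂[v_1,v_2,v_4] = [v_2,v_4] − [v_1,v_4] + [v_1,v_2],
  ∂[v_0,v_2,v_4] = [v_2,v_4] − [v_0,v_4] + [v_0,v_2].
This gives a 10×10 integer matrix of rank 6; reducing to Smith normal form yields diagonal entries (1,1,1,1,1,1).

The boundary map ∂_3: C_3 → C_2 sends each 3-simplex σ to the alternating sum Σ_i (−1)^i (σ with its i-th vertex removed). For instance
  ∂[v_1,v_2,v_3,v_4] = [v_2,v_3,v_4] − [v_1,v_3,v_4] + [v_1,v_2,v_4] − [v_1,v_2,v_3],
  ∂[v_0,v_1,v_3,v_4] = [v_1,v_3,v_4] − [v_0,v_3,v_4] + [v_0,v_1,v_4] − [v_0,v_1,v_3].
This gives a 10×5 integer matrix of rank 4; reducing to Smith normal form yields diagonal entries (1,1,1,1).

Computing H_k = (kernel of ∂_k) / (image of ∂_{k+1}):

  H_0: rank C_0 − rank ∂_1 = 5 − 4 = 1, and the invariant factors of ∂_1 are all 1, so H_0 ≅ Z.
  H_1: rank ker ∂_1 − rank ∂_2 = (10 − 4) − 6 = 0, and the invariant factors of ∂_2 are all 1, so H_1 ≅ 0.
  H_2: rank ker ∂_2 − rank ∂_3 = (10 − 6) − 4 = 0, and the invariant factors of ∂_3 are all 1, so H_2 ≅ 0.
  H_3: rank ker ∂_3 − rank ∂_4 = (5 − 4) − 0 = 1, and there is no ∂_4, so H_3 ≅ Z.

As a check, the Euler characteristic is 5 − 10 + 10 − 5 = 0, which agrees with 1 − 0 + 0 − 1 = 0.
(K is a triangulation of the 3-sphere S^3.)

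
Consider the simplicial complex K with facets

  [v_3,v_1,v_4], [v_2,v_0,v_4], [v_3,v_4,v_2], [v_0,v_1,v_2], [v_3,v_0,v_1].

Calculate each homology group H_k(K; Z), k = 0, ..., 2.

H_0 = Z,  H_1 = Z,  H_2 = 0.

Fix the vertex order v_0 < v_1 < v_2 < v_3 < v_4 and write every simplex with vertices in increasing order. Then dim K = 2 and the simplices of K are:

  0-simplices (5): [v_0], [v_1], [v_2], [v_3], [v_4]
  1-simplices (10): [v_0,v_1], [v_0,v_2], [v_0,v_3], [v_0,v_4], [v_1,v_2], [v_1,v_3], [v_1,v_4], [v_2,v_3], [v_2,v_4], [v_3,v_4]
  2-simplices (5): [v_0,v_1,v_2], [v_0,v_1,v_3], [v_0,v_2,v_4], [v_1,v_3,v_4], [v_2,v_3,v_4]

so the chain groups are C_0 ≅ Z^5, C_1 ≅ Z^10, C_2 ≅ Z^5.

The boundary map ∂_1: C_1 → C_0 sends each edge [p,q] (with p < q) to q − p.
This gives a 5×10 integer matrix of rank 4; reducing to Smith normal form yields diagonal entries (1,1,1,1).

Boundary ∂_2: C_2 → C_1 maps a triangle to the signed sum of its edges. For instance
  ∂[v_0,v_2,v_4] = [v_2,v_4] − [v_0,v_4] + [v_0,v_2],
  ∂[v_0,v_1,v_3] = [v_1,v_3] − [v_0,v_3] + [v_0,v_1].
The 10×5 boundary matrix has rank 5 and Smith normal form diag(1,1,1,1,1).

Computing H_k = (kernel of ∂_k) / (image of ∂_{k+1}):

  H_0: rank C_0 − rank ∂_1 = 5 − 4 = 1, and the invariant factors of ∂_1 are all 1, so H_0 = Z.
  H_1: rank ker ∂_1 − rank ∂_2 = (10 − 4) − 5 = 1, and the invariant factors of ∂_2 are all 1, so H_1 = Z.
  H_2: rank ker ∂_2 − rank ∂_3 = (5 − 5) − 0 = 0, and there is no ∂_3, so H_2 = 0.

As a check, the Euler characteristic is 5 − 10 + 5 = 0, which agrees with 1 − 1 + 0 = 0.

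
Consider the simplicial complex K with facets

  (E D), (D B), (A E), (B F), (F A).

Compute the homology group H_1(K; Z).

H_1 = Z.

Fix the vertex order A < B < D < E < F and write every simplex with vertices in increasing order. Then dim K = 1 and the simplices of K are:

  0-simplices (5): A, B, D, E, F
  1-simplices (5): AE, AF, BD, BF, DE

Hence C_0 ≅ Z^5, C_1 ≅ Z^5.

The boundary map ∂_1: C_1 → C_0 is given by ∂[p,q] = [q] − [p].
The 5×5 boundary matrix has rank 4 and Smith normal form diag(1,1,1,1).

Now H_k = ker ∂_k / im ∂_{k+1}, so:

  H_1: rank ker ∂_1 − rank ∂_2 = (5 − 4) − 0 = 1, and there is no ∂_2, so H_1 = Z.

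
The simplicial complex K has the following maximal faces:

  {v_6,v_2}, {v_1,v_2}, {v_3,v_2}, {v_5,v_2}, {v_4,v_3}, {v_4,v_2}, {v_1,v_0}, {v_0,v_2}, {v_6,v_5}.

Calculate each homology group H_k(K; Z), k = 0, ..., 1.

H_0 = Z,  H_1 = Z^3.

Take the total order v_0 < v_1 < v_2 < v_3 < v_4 < v_5 < v_6 on the vertex set. Then K (dimension 1) consists of the simplices:

  0-simplices (7): [v_0], [v_1], [v_2], [v_3], [v_4], [v_5], [v_6]
  1-simplices (9): [v_0,v_1], [v_0,v_2], [v_1,v_2], [v_2,v_3], [v_2,v_4], [v_2,v_5], [v_2,v_6], [v_3,v_4], [v_5,v_6]

Hence C_0 ≅ Z^7, C_1 ≅ Z^9.

∂_1: C_1 → C_0 is given by ∂[p,q] = [q] − [p].
As a 7×9 matrix over Z this has rank 6, with invariant factors (1,1,1,1,1,1).

Now H_k = ker ∂_k / im ∂_{k+1}, so:

  H_0: rank C_0 − rank ∂_1 = 7 − 6 = 1, and the invariant factors of ∂_1 are all 1, so H_0 = Z.
  H_1: rank ker ∂_1 − rank ∂_2 = (9 − 6) − 0 = 3, and there is no ∂_2, so H_1 = Z^3.

As a check, the Euler characteristic is 7 − 9 = -2, which agrees with 1 − 3 = -2.
(K is a triangulation of a wedge of 3 circles.)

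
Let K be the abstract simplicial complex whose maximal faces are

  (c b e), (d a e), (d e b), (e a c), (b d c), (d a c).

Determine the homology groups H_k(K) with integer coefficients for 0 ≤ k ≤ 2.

Fix the vertex order a < b < c < d < e and write every simplex with vertices in increasing order. Then dim K = 2 and the simplices of K are:

  0-simplices (5): a, b, c, d, e
  1-simplices (9): ac, ad, ae, bc, bd, be, cd, ce, de
  2-simplices (6): acd, ace, ade, bcd, bce, bde

so the chain groups are C_0 ≅ Z^5, C_1 ≅ Z^9, C_2 ≅ Z^6.

∂_1: C_1 → C_0 is given by ∂[p,q] = [q] − [p].
The resulting 5×9 matrix has rank 4, and its Smith normal form has invariant factors (1,1,1,1).

Boundary ∂_2: C_2 → C_1 sends each 2-simplex [p,q,r] to [q,r] − [p,r] + [p,q]. For instance
  ∂ace = ce − ae + ac,
  ∂bce = ce − be + bc.
The 9×6 boundary matrix has rank 5 and Smith normal form diag(1,1,1,1,1).

From H_k ≅ ker(∂_k) / im(∂_{k+1}) we obtain:

  H_0: rank C_0 − rank ∂_1 = 5 − 4 = 1, and the invariant factors of ∂_1 are all 1, so H_0 = Z.
  H_1: rank ker ∂_1 − rank ∂_2 = (9 − 4) − 5 = 0, and the invariant factors of ∂_2 are all 1, so H_1 = 0.
  H_2: rank ker ∂_2 − rank ∂_3 = (6 − 5) − 0 = 1, and there is no ∂_3, so H_2 = Z.

H_0 = Z,  H_1 = 0,  H_2 = Z.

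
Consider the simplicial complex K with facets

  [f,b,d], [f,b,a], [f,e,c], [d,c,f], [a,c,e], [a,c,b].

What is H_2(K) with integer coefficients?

We work with the vertex ordering a < b < c < d < e < f. The simplices of K, each written with vertices in increasing order, are:

  0-simplices (6): a, b, c, d, e, f
  1-simplices (12): ab, ac, ae, af, bc, bd, bf, cd, ce, cf, df, ef
  2-simplices (6): abc, abf, ace, bdf, cdf, cef

giving chain groups C_0 ≅ Z^6, C_1 ≅ Z^12, C_2 ≅ Z^6.

∂_1: C_1 → C_0 sends each edge [p,q] (with p < q) to q − p. For instance
  ∂ac = c − a.
As a 6×12 matrix over Z this has rank 5, with invariant factors (1,1,1,1,1).

∂_2: C_2 → C_1 sends each 2-simplex [p,q,r] to [q,r] − [p,r] + [p,q]. For instance
  ∂ace = ce − ae + ac,
  ∂bdf = df − bf + bd.
The resulting 12×6 matrix has rank 6, and its Smith normal form has invariant factors (1,1,1,1,1,1).

Computing H_k = (kernel of ∂_k) / (image of ∂_{k+1}):

  H_2: rank ker ∂_2 − rank ∂_3 = (6 − 6) − 0 = 0, and there is no ∂_3, so H_2 ≅ 0.

H_2 ≅ 0.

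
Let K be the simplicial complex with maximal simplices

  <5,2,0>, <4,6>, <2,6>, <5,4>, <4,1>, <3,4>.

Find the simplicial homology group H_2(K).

Fix the vertex order 0 < 1 < 2 < 3 < 4 < 5 < 6 and write every simplex with vertices in increasing order. Then dim K = 2 and the simplices of K are:

  0-simplices (7): [0], [1], [2], [3], [4], [5], [6]
  1-simplices (8): [0,2], [0,5], [1,4], [2,5], [2,6], [3,4], [4,5], [4,6]
  2-simplices (1): [0,2,5]

so the chain groups are C_0 ≅ Z^7, C_1 ≅ Z^8, C_2 ≅ Z^1.

∂_1: C_1 → C_0 sends each edge [p,q] (with p < q) to q − p.
The resulting 7×8 matrix has rank 6, and its Smith normal form has invariant factors (1,1,1,1,1,1).

The boundary map ∂_2: C_2 → C_1 maps a triangle to the signed sum of its edges. For instance
  ∂[0,2,5] = [2,5] − [0,5] + [0,2].
As a 8×1 matrix over Z this has rank 1, with invariant factors (1).

Computing H_k = (kernel of ∂_k) / (image of ∂_{k+1}):

  H_2: rank ker ∂_2 − rank ∂_3 = (1 − 1) − 0 = 0, and there is no ∂_3, so H_2 ≅ 0.

H_2 = 0.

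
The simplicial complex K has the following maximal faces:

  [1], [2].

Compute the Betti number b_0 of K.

We work with the vertex ordering 1 < 2. The simplices of K, each written with vertices in increasing order, are:

  0-simplices (2): [1], [2]

giving chain groups C_0 ≅ Z^2.

Now H_k = ker ∂_k / im ∂_{k+1}, so:

  H_0: rank C_0 − rank ∂_1 = 2 − 0 = 2, and there is no ∂_1, so H_0 = Z^2.

Hence the Betti numbers are b_0 = 2.

b_0 = 2.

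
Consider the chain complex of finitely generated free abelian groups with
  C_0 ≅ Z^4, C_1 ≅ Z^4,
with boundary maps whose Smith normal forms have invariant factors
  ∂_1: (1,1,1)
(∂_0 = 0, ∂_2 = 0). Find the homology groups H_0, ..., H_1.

H_0 ≅ Z,  H_1 ≅ Z.

H_0: b_0 = 4 − 0 − 3 = 1; torsion from ∂_1 factors > 1: none. So H_0 ≅ Z.
H_1: b_1 = 4 − 3 − 0 = 1; torsion from ∂_2 factors > 1: none. So H_1 ≅ Z.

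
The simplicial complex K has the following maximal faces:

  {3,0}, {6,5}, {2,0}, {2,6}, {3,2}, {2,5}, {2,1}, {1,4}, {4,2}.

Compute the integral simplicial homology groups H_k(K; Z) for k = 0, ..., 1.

Order the vertices as 0 < 1 < 2 < 3 < 4 < 5 < 6. Listing each simplex with vertices in this order, K has dimension 1 with simplices:

  0-simplices (7): [0], [1], [2], [3], [4], [5], [6]
  1-simplices (9): [0,2], [0,3], [1,2], [1,4], [2,3], [2,4], [2,5], [2,6], [5,6]

giving chain groups C_0 ≅ Z^7, C_1 ≅ Z^9.

Boundary ∂_1: C_1 → C_0 is given by ∂[p,q] = [q] − [p].
The resulting 7×9 matrix has rank 6, and its Smith normal form has invariant factors (1,1,1,1,1,1).

From H_k ≅ ker(∂_k) / im(∂_{k+1}) we obtain:

  H_0: rank C_0 − rank ∂_1 = 7 − 6 = 1, and the invariant factors of ∂_1 are all 1, so H_0 = Z.
  H_1: rank ker ∂_1 − rank ∂_2 = (9 − 6) − 0 = 3, and there is no ∂_2, so H_1 = Z^3.

H_0 ≅ Z,  H_1 ≅ Z^3.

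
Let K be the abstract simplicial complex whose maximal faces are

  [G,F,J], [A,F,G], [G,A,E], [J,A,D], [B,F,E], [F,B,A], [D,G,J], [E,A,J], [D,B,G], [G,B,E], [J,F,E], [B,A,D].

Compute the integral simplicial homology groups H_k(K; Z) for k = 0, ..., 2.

Take the total order A < B < D < E < F < G < J on the vertex set. Then K (dimension 2) consists of the simplices:

  0-simplices (7): A, B, D, E, F, G, J
  1-simplices (18): AB, AD, AE, AF, AG, AJ, BD, BE, BF, BG, DG, DJ, EF, EG, EJ, FG, FJ, GJ
  2-simplices (12): ABD, ABF, ADJ, AEG, AEJ, AFG, BDG, BEF, BEG, DGJ, EFJ, FGJ

Hence C_0 ≅ Z^7, C_1 ≅ Z^18, C_2 ≅ Z^12.

The boundary map ∂_1: C_1 → C_0 maps an edge to its endpoints' difference, ∂[p,q] = q − p. For instance
  ∂DG = G − D.
The resulting 7×18 matrix has rank 6, and its Smith normal form has invariant factors (1,1,1,1,1,1).

∂_2: C_2 → C_1 acts by ∂[p,q,r] = [q,r] − [p,r] + [p,q]. For instance
  ∂ABD = BD − AD + AB,
  ∂ADJ = DJ − AJ + AD.
This gives a 18×12 integer matrix of rank 12; reducing to Smith normal form yields diagonal entries (1,1,1,1,1,1,1,1,1,1,1,2).

Computing H_k = (kernel of ∂_k) / (image of ∂_{k+1}):

  H_0: rank C_0 − rank ∂_1 = 7 − 6 = 1, and the invariant factors of ∂_1 are all 1, so H_0 ≅ Z.
  H_1: rank ker ∂_1 − rank ∂_2 = (18 − 6) − 12 = 0, and ∂_2 has invariant factor 2 > 1, so H_1 ≅ Z/2Z.
  H_2: rank ker ∂_2 − rank ∂_3 = (12 − 12) − 0 = 0, and there is no ∂_3, so H_2 ≅ 0.

(K is a triangulation of the real projective plane RP^2.)

H_0 = Z,  H_1 = Z/2Z,  H_2 = 0.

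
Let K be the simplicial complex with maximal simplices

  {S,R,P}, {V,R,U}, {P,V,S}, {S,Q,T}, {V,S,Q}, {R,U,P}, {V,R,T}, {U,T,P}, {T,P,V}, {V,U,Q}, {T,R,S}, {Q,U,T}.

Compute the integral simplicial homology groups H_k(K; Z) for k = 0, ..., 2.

H_0 ≅ Z,  H_1 ≅ Z_2,  H_2 = 0.

Take the total order P < Q < R < S < T < U < V on the vertex set. Then K (dimension 2) consists of the simplices:

  0-simplices (7): P, Q, R, S, T, U, V
  1-simplices (18): PR, PS, PT, PU, PV, QS, QT, QU, QV, RS, RT, RU, RV, ST, SV, TU, TV, UV
  2-simplices (12): PRS, PRU, PSV, PTU, PTV, QST, QSV, QTU, QUV, RST, RTV, RUV

Hence C_0 ≅ Z^7, C_1 ≅ Z^18, C_2 ≅ Z^12.

The boundary map ∂_1: C_1 → C_0 maps an edge to its endpoints' difference, ∂[p,q] = q − p. For instance
  ∂RU = U − R.
This gives a 7×18 integer matrix of rank 6; reducing to Smith normal form yields diagonal entries (1,1,1,1,1,1).

∂_2: C_2 → C_1 maps a triangle to the signed sum of its edges. For instance
  ∂RST = ST − RT + RS,
  ∂RUV = UV − RV + RU.
The 18×12 boundary matrix has rank 12 and Smith normal form diag(1,1,1,1,1,1,1,1,1,1,1,2).

Now H_k = ker ∂_k / im ∂_{k+1}, so:

  H_0: rank C_0 − rank ∂_1 = 7 − 6 = 1, and the invariant factors of ∂_1 are all 1, so H_0 = Z.
  H_1: rank ker ∂_1 − rank ∂_2 = (18 − 6) − 12 = 0, and ∂_2 has invariant factor 2 > 1, so H_1 = Z_2.
  H_2: rank ker ∂_2 − rank ∂_3 = (12 − 12) − 0 = 0, and there is no ∂_3, so H_2 = 0.

(K is a triangulation of the real projective plane RP^2.)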